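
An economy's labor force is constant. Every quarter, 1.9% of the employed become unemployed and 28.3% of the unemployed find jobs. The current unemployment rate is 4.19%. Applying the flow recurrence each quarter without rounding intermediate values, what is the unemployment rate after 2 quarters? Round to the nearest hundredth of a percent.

Unemployment rate after two quarters ≈ 5.27%.

With a fixed labor force, u_{t+1} = u_t + s·(1−u_t) − f·u_t = u_t·(1−s−f) + s.
Here 1−s−f = 0.698 and s = 0.019.
u_1 = 0.041900 × 0.698 + 0.019 = 0.048246.
u_2 = 0.048246 × 0.698 + 0.019 = 0.052676.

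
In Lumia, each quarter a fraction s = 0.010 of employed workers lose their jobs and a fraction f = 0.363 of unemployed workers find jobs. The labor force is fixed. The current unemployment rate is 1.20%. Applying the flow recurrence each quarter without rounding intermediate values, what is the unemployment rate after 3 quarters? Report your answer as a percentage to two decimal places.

Unemployment rate after three quarters ≈ 2.32%.

With a fixed labor force, u_{t+1} = u_t + s·(1−u_t) − f·u_t = u_t·(1−s−f) + s.
Here 1−s−f = 0.627 and s = 0.010.
u_1 = 0.012000 × 0.627 + 0.010 = 0.017524.
u_2 = 0.017524 × 0.627 + 0.010 = 0.020988.
u_3 = 0.020988 × 0.627 + 0.010 = 0.023159.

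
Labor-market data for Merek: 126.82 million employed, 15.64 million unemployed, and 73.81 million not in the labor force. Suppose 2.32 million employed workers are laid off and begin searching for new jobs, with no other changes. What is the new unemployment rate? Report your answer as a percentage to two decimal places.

Initially, labor force = 126.82 + 15.64 = 142.46 million, so u = 15.64/142.46 = 10.98%.
After the change, employed falls and unemployed rises by 2.32; labor force unchanged → E = 124.50, U = 17.96, labor force = 142.46 million.
New unemployment rate = 17.96 / 142.46 = 12.61%.

New unemployment rate ≈ 12.61%.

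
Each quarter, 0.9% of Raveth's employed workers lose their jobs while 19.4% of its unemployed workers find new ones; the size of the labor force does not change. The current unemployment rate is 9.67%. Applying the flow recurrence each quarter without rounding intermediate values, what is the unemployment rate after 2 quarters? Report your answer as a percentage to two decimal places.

With a fixed labor force, u_{t+1} = u_t + s·(1−u_t) − f·u_t = u_t·(1−s−f) + s.
Here 1−s−f = 0.797 and s = 0.009.
u_1 = 0.096700 × 0.797 + 0.009 = 0.086070.
u_2 = 0.086070 × 0.797 + 0.009 = 0.077598.

Unemployment rate after two quarters ≈ 7.76%.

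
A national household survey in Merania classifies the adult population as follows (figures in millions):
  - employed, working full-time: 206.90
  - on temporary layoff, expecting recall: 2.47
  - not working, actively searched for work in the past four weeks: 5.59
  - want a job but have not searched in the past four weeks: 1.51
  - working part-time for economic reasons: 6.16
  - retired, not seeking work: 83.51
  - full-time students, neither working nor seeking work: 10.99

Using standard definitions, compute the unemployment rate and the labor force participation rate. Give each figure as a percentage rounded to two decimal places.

Employed = 206.90 + 6.16 = 213.06 million (anyone who worked, including part-time for economic reasons, counts as employed).
Unemployed = 2.47 + 5.59 = 8.06 million (jobless and actively searching, or on temporary layoff).
Labor force = 213.06 + 8.06 = 221.12 million.
Not in labor force = 1.51 + 83.51 + 10.99 = 96.01 million (those not working and not actively searching are outside the labor force — including those who want a job but have given up searching).
Civilian working-age population = 221.12 + 96.01 = 317.13 million.
Unemployment rate = 8.06 / 221.12 = 3.65%.
Labor force participation rate = 221.12 / 317.13 = 69.73%.

Unemployment rate ≈ 3.65%; labor force participation rate ≈ 69.73%.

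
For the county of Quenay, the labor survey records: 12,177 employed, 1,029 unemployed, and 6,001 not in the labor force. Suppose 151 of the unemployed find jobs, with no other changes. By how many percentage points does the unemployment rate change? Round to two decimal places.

The unemployment rate changes by −1.14 percentage points.

Initially, labor force = 12,177 + 1,029 = 13,206, so u = 1,029/13,206 = 7.79%.
After the change, unemployed falls and employed rises by 151; labor force unchanged → E = 12,328, U = 878, labor force = 13,206.
New unemployment rate = 878 / 13,206 = 6.65%.
Change = 6.65% − 7.79% = −1.14 percentage points.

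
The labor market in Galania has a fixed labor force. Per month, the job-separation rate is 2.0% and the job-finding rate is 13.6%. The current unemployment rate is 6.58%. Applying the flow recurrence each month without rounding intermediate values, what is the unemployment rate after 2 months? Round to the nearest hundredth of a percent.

With a fixed labor force, u_{t+1} = u_t + s·(1−u_t) − f·u_t = u_t·(1−s−f) + s.
Here 1−s−f = 0.844 and s = 0.020.
u_1 = 0.065800 × 0.844 + 0.020 = 0.075535.
u_2 = 0.075535 × 0.844 + 0.020 = 0.083752.

Unemployment rate after two months ≈ 8.38%.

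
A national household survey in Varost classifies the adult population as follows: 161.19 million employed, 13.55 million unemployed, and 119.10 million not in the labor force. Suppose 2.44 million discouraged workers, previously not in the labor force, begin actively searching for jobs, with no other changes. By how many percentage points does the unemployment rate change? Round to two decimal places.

The unemployment rate changes by +1.27 percentage points.

Initially, labor force = 161.19 + 13.55 = 174.74 million, so u = 13.55/174.74 = 7.75%.
After the change, unemployed and labor force both rise by 2.44 → E = 161.19, U = 15.99, labor force = 177.18 million.
New unemployment rate = 15.99 / 177.18 = 9.02%.
Change = 9.02% − 7.75% = +1.27 percentage points.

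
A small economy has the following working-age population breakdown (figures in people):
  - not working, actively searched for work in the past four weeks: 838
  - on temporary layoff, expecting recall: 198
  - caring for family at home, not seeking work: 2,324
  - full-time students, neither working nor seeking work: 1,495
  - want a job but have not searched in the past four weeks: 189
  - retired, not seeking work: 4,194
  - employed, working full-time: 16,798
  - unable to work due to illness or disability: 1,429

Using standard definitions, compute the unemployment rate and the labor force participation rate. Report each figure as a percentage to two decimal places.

Unemployment rate ≈ 5.81%; labor force participation rate ≈ 64.93%.

Employed = 16,798.
Unemployed = 838 + 198 = 1,036 (jobless and actively searching, or on temporary layoff).
Labor force = 16,798 + 1,036 = 17,834.
Not in labor force = 2,324 + 1,495 + 189 + 4,194 + 1,429 = 9,631 (those not working and not actively searching are outside the labor force — including those who want a job but have given up searching).
Civilian working-age population = 17,834 + 9,631 = 27,465.
Unemployment rate = 1,036 / 17,834 = 5.81%.
Labor force participation rate = 17,834 / 27,465 = 64.93%.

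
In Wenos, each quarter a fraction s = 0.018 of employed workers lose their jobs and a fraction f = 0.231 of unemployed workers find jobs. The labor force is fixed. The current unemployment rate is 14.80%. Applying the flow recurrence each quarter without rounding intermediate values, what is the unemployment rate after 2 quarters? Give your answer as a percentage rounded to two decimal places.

Unemployment rate after two quarters ≈ 11.50%.

With a fixed labor force, u_{t+1} = u_t + s·(1−u_t) − f·u_t = u_t·(1−s−f) + s.
Here 1−s−f = 0.751 and s = 0.018.
u_1 = 0.148000 × 0.751 + 0.018 = 0.129148.
u_2 = 0.129148 × 0.751 + 0.018 = 0.114990.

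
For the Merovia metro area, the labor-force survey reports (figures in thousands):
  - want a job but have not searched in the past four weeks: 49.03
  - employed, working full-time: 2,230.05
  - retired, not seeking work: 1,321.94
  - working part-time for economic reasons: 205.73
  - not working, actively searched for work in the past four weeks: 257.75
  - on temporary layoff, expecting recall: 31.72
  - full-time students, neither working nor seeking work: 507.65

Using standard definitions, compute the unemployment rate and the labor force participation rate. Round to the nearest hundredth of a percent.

Employed = 2,230.05 + 205.73 = 2,435.78 thousand (anyone who worked, including part-time for economic reasons, counts as employed).
Unemployed = 257.75 + 31.72 = 289.47 thousand (jobless and actively searching, or on temporary layoff).
Labor force = 2,435.78 + 289.47 = 2,725.25 thousand.
Not in labor force = 49.03 + 1,321.94 + 507.65 = 1,878.62 thousand (those not working and not actively searching are outside the labor force — including those who want a job but have given up searching).
Civilian working-age population = 2,725.25 + 1,878.62 = 4,603.87 thousand.
Unemployment rate = 289.47 / 2,725.25 = 10.62%.
Labor force participation rate = 2,725.25 / 4,603.87 = 59.19%.

Unemployment rate ≈ 10.62%; labor force participation rate ≈ 59.19%.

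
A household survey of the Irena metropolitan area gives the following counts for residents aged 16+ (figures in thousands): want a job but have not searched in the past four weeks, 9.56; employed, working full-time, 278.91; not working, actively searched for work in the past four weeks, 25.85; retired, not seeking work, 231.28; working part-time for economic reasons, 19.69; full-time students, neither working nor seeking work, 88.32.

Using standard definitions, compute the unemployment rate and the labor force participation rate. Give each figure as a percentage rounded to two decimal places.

Unemployment rate ≈ 7.97%; labor force participation rate ≈ 49.64%.

Employed = 278.91 + 19.69 = 298.60 thousand (anyone who worked, including part-time for economic reasons, counts as employed).
Unemployed = 25.85 thousand.
Labor force = 298.60 + 25.85 = 324.45 thousand.
Not in labor force = 9.56 + 231.28 + 88.32 = 329.16 thousand (those not working and not actively searching are outside the labor force — including those who want a job but have given up searching).
Civilian working-age population = 324.45 + 329.16 = 653.61 thousand.
Unemployment rate = 25.85 / 324.45 = 7.97%.
Labor force participation rate = 324.45 / 653.61 = 49.64%.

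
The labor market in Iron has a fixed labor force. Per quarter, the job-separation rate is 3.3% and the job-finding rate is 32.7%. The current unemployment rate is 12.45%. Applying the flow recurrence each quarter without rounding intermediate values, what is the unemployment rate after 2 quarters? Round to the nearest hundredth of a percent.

Unemployment rate after two quarters ≈ 10.51%.

With a fixed labor force, u_{t+1} = u_t + s·(1−u_t) − f·u_t = u_t·(1−s−f) + s.
Here 1−s−f = 0.640 and s = 0.033.
u_1 = 0.124500 × 0.640 + 0.033 = 0.112680.
u_2 = 0.112680 × 0.640 + 0.033 = 0.105115.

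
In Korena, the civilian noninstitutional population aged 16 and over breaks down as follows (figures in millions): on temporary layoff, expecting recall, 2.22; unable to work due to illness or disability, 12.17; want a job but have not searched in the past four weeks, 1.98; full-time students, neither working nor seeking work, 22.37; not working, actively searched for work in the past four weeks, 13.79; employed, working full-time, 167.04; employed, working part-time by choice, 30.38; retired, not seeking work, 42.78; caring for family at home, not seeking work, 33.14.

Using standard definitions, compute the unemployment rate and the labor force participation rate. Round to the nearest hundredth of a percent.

Employed = 167.04 + 30.38 = 197.42 million.
Unemployed = 2.22 + 13.79 = 16.01 million (jobless and actively searching, or on temporary layoff).
Labor force = 197.42 + 16.01 = 213.43 million.
Not in labor force = 12.17 + 1.98 + 22.37 + 42.78 + 33.14 = 112.44 million (those not working and not actively searching are outside the labor force — including those who want a job but have given up searching).
Civilian working-age population = 213.43 + 112.44 = 325.87 million.
Unemployment rate = 16.01 / 213.43 = 7.50%.
Labor force participation rate = 213.43 / 325.87 = 65.50%.

Unemployment rate ≈ 7.50%; labor force participation rate ≈ 65.50%.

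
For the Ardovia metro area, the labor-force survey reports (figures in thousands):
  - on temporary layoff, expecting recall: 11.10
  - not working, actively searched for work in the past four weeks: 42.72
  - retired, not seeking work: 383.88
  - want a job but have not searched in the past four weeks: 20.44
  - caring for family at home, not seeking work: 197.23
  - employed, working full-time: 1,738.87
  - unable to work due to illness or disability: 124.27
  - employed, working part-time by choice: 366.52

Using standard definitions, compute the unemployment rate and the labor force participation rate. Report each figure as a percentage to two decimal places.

Unemployment rate ≈ 2.49%; labor force participation rate ≈ 74.84%.

Employed = 1,738.87 + 366.52 = 2,105.39 thousand.
Unemployed = 11.10 + 42.72 = 53.82 thousand (jobless and actively searching, or on temporary layoff).
Labor force = 2,105.39 + 53.82 = 2,159.21 thousand.
Not in labor force = 383.88 + 20.44 + 197.23 + 124.27 = 725.82 thousand (those not working and not actively searching are outside the labor force — including those who want a job but have given up searching).
Civilian working-age population = 2,159.21 + 725.82 = 2,885.03 thousand.
Unemployment rate = 53.82 / 2,159.21 = 2.49%.
Labor force participation rate = 2,159.21 / 2,885.03 = 74.84%.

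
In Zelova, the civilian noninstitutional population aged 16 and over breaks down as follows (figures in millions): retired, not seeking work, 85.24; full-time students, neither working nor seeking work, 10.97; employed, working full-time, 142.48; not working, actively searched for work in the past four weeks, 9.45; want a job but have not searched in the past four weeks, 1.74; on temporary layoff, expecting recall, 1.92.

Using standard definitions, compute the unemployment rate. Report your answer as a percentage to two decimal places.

Employed = 142.48 million.
Unemployed = 9.45 + 1.92 = 11.37 million (jobless and actively searching, or on temporary layoff).
Labor force = 142.48 + 11.37 = 153.85 million.
Unemployment rate = 11.37 / 153.85 = 7.39%.

Unemployment rate ≈ 7.39%.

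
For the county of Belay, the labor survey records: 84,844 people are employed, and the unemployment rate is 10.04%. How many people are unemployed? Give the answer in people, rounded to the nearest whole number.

Let U be the number unemployed. The labor force is E + U, and U/(E+U) = 0.1004.
So U = 0.1004 × 84,844 / (1 − 0.1004) = 8518.34 / 0.8996 ≈ 9,469.

About 9,469 are unemployed.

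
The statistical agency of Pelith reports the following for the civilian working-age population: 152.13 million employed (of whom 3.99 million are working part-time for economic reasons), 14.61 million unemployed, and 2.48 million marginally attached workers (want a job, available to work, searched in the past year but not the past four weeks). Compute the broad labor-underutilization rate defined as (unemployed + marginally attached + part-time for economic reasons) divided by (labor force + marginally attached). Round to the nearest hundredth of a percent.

Labor force = 152.13 + 14.61 = 166.74 million.
Numerator = 14.61 + 2.48 + 3.99 = 21.08 million.
Denominator = 166.74 + 2.48 = 169.22 million.
Broad rate = 21.08 / 169.22 = 12.46%.

Broad underutilization rate ≈ 12.46%.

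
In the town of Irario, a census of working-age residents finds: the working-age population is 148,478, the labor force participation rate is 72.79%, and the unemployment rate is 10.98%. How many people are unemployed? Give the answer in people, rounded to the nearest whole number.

About 11,867 are unemployed.

Labor force = 0.7279 × 148,478 = 108,077.
Unemployed = 0.1098 × 108,077 ≈ 11,867.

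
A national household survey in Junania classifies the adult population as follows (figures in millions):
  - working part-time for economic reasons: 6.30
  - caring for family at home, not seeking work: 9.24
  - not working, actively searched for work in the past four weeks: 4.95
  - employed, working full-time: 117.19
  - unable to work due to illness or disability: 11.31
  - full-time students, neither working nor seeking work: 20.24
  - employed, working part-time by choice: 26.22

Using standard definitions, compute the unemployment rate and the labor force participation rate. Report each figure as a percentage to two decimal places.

Employed = 6.30 + 117.19 + 26.22 = 149.71 million (anyone who worked, including part-time for economic reasons, counts as employed).
Unemployed = 4.95 million.
Labor force = 149.71 + 4.95 = 154.66 million.
Not in labor force = 9.24 + 11.31 + 20.24 = 40.79 million (those not working and not actively searching are outside the labor force).
Civilian working-age population = 154.66 + 40.79 = 195.45 million.
Unemployment rate = 4.95 / 154.66 = 3.20%.
Labor force participation rate = 154.66 / 195.45 = 79.13%.

Unemployment rate ≈ 3.20%; labor force participation rate ≈ 79.13%.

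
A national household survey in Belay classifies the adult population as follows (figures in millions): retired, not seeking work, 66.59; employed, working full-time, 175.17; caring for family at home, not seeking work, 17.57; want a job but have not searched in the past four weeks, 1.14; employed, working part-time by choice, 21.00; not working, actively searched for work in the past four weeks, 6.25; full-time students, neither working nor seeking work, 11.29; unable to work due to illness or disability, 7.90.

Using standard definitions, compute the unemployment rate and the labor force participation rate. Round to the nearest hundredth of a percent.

Unemployment rate ≈ 3.09%; labor force participation rate ≈ 65.95%.

Employed = 175.17 + 21.00 = 196.17 million.
Unemployed = 6.25 million.
Labor force = 196.17 + 6.25 = 202.42 million.
Not in labor force = 66.59 + 17.57 + 1.14 + 11.29 + 7.90 = 104.49 million (those not working and not actively searching are outside the labor force — including those who want a job but have given up searching).
Civilian working-age population = 202.42 + 104.49 = 306.91 million.
Unemployment rate = 6.25 / 202.42 = 3.09%.
Labor force participation rate = 202.42 / 306.91 = 65.95%.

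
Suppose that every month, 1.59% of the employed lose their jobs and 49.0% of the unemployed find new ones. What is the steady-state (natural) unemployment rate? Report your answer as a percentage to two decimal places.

Steady-state unemployment rate ≈ 3.14%.

At steady state the flows balance: s·E = f·U, so U/(E+U) = s/(s+f).
u* = 1.59 / (1.59 + 49.0) = 1.59 / 50.59 = 3.14%.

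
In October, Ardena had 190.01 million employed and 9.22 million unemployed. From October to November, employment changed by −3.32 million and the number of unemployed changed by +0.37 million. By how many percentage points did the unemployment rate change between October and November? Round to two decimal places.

October: labor force = 190.01 + 9.22 = 199.23; u = 9.22/199.23 = 4.63%.
November: labor force = 186.69 + 9.59 = 196.28; u = 9.59/196.28 = 4.89%.
Change = 4.89% − 4.63% = +0.26 pp.

The unemployment rate changed by +0.26 percentage points.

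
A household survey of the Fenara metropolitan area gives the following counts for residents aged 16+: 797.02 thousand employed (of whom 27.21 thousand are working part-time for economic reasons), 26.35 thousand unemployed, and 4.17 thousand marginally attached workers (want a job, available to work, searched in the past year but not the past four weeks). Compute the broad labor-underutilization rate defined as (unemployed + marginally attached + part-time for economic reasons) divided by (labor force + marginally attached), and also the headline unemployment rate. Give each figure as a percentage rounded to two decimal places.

Broad underutilization rate ≈ 6.98%; headline unemployment rate ≈ 3.20%.

Labor force = 797.02 + 26.35 = 823.37 thousand.
Numerator = 26.35 + 4.17 + 27.21 = 57.73 thousand.
Denominator = 823.37 + 4.17 = 827.54 thousand.
Broad rate = 57.73 / 827.54 = 6.98%.
Headline unemployment rate = 26.35 / 823.37 = 3.20%.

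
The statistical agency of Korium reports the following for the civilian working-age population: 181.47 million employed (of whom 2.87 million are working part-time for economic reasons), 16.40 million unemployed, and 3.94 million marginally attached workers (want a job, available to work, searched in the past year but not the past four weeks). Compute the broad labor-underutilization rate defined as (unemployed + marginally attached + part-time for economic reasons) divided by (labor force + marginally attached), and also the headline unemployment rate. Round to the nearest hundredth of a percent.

Labor force = 181.47 + 16.40 = 197.87 million.
Numerator = 16.40 + 3.94 + 2.87 = 23.21 million.
Denominator = 197.87 + 3.94 = 201.81 million.
Broad rate = 23.21 / 201.81 = 11.50%.
Headline unemployment rate = 16.40 / 197.87 = 8.29%.

Broad underutilization rate ≈ 11.50%; headline unemployment rate ≈ 8.29%.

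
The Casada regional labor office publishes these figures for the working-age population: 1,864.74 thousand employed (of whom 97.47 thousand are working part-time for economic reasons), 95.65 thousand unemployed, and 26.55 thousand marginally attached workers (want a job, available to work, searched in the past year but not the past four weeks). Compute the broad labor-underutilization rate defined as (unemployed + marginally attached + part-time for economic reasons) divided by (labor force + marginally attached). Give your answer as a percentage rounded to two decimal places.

Broad underutilization rate ≈ 11.06%.

Labor force = 1,864.74 + 95.65 = 1,960.39 thousand.
Numerator = 95.65 + 26.55 + 97.47 = 219.67 thousand.
Denominator = 1,960.39 + 26.55 = 1,986.94 thousand.
Broad rate = 219.67 / 1,986.94 = 11.06%.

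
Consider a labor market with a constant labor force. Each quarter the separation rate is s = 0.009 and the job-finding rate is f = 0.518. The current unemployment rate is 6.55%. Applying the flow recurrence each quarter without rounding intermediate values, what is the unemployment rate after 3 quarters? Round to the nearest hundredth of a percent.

With a fixed labor force, u_{t+1} = u_t + s·(1−u_t) − f·u_t = u_t·(1−s−f) + s.
Here 1−s−f = 0.473 and s = 0.009.
u_1 = 0.065500 × 0.473 + 0.009 = 0.039981.
u_2 = 0.039981 × 0.473 + 0.009 = 0.027911.
u_3 = 0.027911 × 0.473 + 0.009 = 0.022202.

Unemployment rate after three quarters ≈ 2.22%.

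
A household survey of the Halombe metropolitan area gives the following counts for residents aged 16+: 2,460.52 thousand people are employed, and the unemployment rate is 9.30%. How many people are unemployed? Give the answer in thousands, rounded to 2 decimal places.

About 252.29 thousand are unemployed.

Let U be the number unemployed. The labor force is E + U, and U/(E+U) = 0.0930.
So U = 0.0930 × 2,460.52 / (1 − 0.0930) = 228.8284 / 0.9070 ≈ 252.29 thousand.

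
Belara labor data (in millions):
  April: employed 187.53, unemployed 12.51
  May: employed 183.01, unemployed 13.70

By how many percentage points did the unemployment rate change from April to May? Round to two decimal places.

The unemployment rate changed by +0.71 percentage points.

April: labor force = 187.53 + 12.51 = 200.04; u = 12.51/200.04 = 6.25%.
May: labor force = 183.01 + 13.70 = 196.71; u = 13.70/196.71 = 6.96%.
Change = 6.96% − 6.25% = +0.71 pp.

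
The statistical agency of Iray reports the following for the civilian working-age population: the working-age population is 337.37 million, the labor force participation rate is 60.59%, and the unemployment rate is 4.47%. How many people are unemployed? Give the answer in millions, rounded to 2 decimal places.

Labor force = 0.6059 × 337.37 = 204.41 million.
Unemployed = 0.0447 × 204.41 ≈ 9.14 million.

About 9.14 million are unemployed.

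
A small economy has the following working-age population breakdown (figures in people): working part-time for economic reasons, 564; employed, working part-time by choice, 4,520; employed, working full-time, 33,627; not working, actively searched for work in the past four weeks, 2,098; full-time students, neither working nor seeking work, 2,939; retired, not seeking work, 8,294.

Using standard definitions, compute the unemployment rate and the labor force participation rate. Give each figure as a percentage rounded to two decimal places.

Unemployment rate ≈ 5.14%; labor force participation rate ≈ 78.42%.

Employed = 564 + 4,520 + 33,627 = 38,711 (anyone who worked, including part-time for economic reasons, counts as employed).
Unemployed = 2,098.
Labor force = 38,711 + 2,098 = 40,809.
Not in labor force = 2,939 + 8,294 = 11,233 (those not working and not actively searching are outside the labor force).
Civilian working-age population = 40,809 + 11,233 = 52,042.
Unemployment rate = 2,098 / 40,809 = 5.14%.
Labor force participation rate = 40,809 / 52,042 = 78.42%.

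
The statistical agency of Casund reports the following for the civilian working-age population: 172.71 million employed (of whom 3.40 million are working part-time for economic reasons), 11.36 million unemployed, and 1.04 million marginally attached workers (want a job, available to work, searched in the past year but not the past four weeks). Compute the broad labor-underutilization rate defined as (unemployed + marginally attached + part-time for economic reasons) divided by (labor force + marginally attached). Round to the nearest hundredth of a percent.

Broad underutilization rate ≈ 8.54%.

Labor force = 172.71 + 11.36 = 184.07 million.
Numerator = 11.36 + 1.04 + 3.40 = 15.80 million.
Denominator = 184.07 + 1.04 = 185.11 million.
Broad rate = 15.80 / 185.11 = 8.54%.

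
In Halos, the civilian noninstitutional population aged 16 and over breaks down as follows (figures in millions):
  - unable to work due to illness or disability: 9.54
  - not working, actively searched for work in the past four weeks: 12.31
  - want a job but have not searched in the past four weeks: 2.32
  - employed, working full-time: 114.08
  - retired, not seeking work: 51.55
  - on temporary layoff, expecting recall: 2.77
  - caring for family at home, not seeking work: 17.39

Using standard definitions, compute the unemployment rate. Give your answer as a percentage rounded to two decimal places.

Employed = 114.08 million.
Unemployed = 12.31 + 2.77 = 15.08 million (jobless and actively searching, or on temporary layoff).
Labor force = 114.08 + 15.08 = 129.16 million.
Unemployment rate = 15.08 / 129.16 = 11.68%.

Unemployment rate ≈ 11.68%.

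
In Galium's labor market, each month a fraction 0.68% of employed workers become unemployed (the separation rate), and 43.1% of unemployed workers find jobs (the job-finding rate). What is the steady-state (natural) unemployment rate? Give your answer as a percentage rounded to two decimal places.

Steady-state unemployment rate ≈ 1.55%.

At steady state the flows balance: s·E = f·U, so U/(E+U) = s/(s+f).
u* = 0.68 / (0.68 + 43.1) = 0.68 / 43.78 = 1.55%.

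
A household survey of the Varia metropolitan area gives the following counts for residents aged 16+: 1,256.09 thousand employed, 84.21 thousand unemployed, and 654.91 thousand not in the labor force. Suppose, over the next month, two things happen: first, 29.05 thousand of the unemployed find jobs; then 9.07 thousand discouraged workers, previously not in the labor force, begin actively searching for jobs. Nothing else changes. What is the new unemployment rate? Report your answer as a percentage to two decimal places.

New unemployment rate ≈ 4.76%.

Initially, labor force = 1,256.09 + 84.21 = 1,340.30 thousand, so u = 84.21/1,340.30 = 6.28%.
After the first change, unemployed falls and employed rises by 29.05; labor force unchanged → E = 1,285.14, U = 55.16, labor force = 1,340.30 thousand.
After the second change, unemployed and labor force both rise by 9.07 → E = 1,285.14, U = 64.23, labor force = 1,349.37 thousand.
New unemployment rate = 64.23 / 1,349.37 = 4.76%.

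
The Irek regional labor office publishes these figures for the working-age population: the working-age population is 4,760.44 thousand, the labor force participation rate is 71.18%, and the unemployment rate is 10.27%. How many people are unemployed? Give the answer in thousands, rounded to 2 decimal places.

About 348.00 thousand are unemployed.

Labor force = 0.7118 × 4,760.44 = 3,388.48 thousand.
Unemployed = 0.1027 × 3,388.48 ≈ 348.00 thousand.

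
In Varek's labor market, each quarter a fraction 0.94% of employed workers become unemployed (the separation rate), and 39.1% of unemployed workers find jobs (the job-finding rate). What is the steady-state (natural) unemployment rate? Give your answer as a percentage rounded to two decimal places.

Steady-state unemployment rate ≈ 2.35%.

At steady state the flows balance: s·E = f·U, so U/(E+U) = s/(s+f).
u* = 0.94 / (0.94 + 39.1) = 0.94 / 40.04 = 2.35%.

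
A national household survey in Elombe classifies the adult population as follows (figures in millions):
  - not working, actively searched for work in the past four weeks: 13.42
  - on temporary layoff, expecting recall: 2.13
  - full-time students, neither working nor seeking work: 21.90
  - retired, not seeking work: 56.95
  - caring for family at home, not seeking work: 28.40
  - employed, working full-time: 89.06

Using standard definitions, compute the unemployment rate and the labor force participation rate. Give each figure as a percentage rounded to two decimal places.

Unemployment rate ≈ 14.86%; labor force participation rate ≈ 49.38%.

Employed = 89.06 million.
Unemployed = 13.42 + 2.13 = 15.55 million (jobless and actively searching, or on temporary layoff).
Labor force = 89.06 + 15.55 = 104.61 million.
Not in labor force = 21.90 + 56.95 + 28.40 = 107.25 million (those not working and not actively searching are outside the labor force).
Civilian working-age population = 104.61 + 107.25 = 211.86 million.
Unemployment rate = 15.55 / 104.61 = 14.86%.
Labor force participation rate = 104.61 / 211.86 = 49.38%.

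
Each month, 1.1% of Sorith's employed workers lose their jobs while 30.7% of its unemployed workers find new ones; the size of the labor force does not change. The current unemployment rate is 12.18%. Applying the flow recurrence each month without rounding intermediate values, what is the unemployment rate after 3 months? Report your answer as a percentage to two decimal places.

With a fixed labor force, u_{t+1} = u_t + s·(1−u_t) − f·u_t = u_t·(1−s−f) + s.
Here 1−s−f = 0.682 and s = 0.011.
u_1 = 0.121800 × 0.682 + 0.011 = 0.094068.
u_2 = 0.094068 × 0.682 + 0.011 = 0.075154.
u_3 = 0.075154 × 0.682 + 0.011 = 0.062255.

Unemployment rate after three months ≈ 6.23%.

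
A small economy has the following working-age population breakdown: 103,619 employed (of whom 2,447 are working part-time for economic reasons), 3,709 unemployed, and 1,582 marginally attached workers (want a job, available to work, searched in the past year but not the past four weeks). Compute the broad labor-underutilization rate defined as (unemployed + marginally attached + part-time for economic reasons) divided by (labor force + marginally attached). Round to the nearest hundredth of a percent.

Labor force = 103,619 + 3,709 = 107,328.
Numerator = 3,709 + 1,582 + 2,447 = 7,738.
Denominator = 107,328 + 1,582 = 108,910.
Broad rate = 7,738 / 108,910 = 7.10%.

Broad underutilization rate ≈ 7.10%.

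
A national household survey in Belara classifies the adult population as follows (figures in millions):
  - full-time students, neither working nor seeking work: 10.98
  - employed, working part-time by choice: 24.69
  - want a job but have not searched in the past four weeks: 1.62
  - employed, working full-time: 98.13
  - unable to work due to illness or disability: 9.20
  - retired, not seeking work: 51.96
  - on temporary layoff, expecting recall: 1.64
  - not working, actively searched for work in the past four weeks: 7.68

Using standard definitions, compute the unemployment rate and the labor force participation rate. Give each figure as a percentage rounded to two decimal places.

Employed = 24.69 + 98.13 = 122.82 million.
Unemployed = 1.64 + 7.68 = 9.32 million (jobless and actively searching, or on temporary layoff).
Labor force = 122.82 + 9.32 = 132.14 million.
Not in labor force = 10.98 + 1.62 + 9.20 + 51.96 = 73.76 million (those not working and not actively searching are outside the labor force — including those who want a job but have given up searching).
Civilian working-age population = 132.14 + 73.76 = 205.90 million.
Unemployment rate = 9.32 / 132.14 = 7.05%.
Labor force participation rate = 132.14 / 205.90 = 64.18%.

Unemployment rate ≈ 7.05%; labor force participation rate ≈ 64.18%.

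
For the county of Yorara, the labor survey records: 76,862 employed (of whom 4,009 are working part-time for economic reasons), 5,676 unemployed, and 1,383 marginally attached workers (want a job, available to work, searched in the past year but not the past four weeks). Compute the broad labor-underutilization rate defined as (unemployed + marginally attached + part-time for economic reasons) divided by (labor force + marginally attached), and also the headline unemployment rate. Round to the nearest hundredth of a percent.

Broad underutilization rate ≈ 13.19%; headline unemployment rate ≈ 6.88%.

Labor force = 76,862 + 5,676 = 82,538.
Numerator = 5,676 + 1,383 + 4,009 = 11,068.
Denominator = 82,538 + 1,383 = 83,921.
Broad rate = 11,068 / 83,921 = 13.19%.
Headline unemployment rate = 5,676 / 82,538 = 6.88%.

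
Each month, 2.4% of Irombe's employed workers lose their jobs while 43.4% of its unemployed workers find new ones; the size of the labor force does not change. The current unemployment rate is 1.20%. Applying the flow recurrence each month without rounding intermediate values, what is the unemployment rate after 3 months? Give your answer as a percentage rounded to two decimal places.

Unemployment rate after three months ≈ 4.60%.

With a fixed labor force, u_{t+1} = u_t + s·(1−u_t) − f·u_t = u_t·(1−s−f) + s.
Here 1−s−f = 0.542 and s = 0.024.
u_1 = 0.012000 × 0.542 + 0.024 = 0.030504.
u_2 = 0.030504 × 0.542 + 0.024 = 0.040533.
u_3 = 0.040533 × 0.542 + 0.024 = 0.045969.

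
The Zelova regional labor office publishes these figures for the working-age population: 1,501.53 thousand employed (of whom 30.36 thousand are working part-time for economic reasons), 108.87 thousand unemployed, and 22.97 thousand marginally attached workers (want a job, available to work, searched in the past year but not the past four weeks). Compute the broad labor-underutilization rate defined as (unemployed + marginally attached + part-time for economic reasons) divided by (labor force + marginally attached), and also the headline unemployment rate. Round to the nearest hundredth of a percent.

Broad underutilization rate ≈ 9.93%; headline unemployment rate ≈ 6.76%.

Labor force = 1,501.53 + 108.87 = 1,610.40 thousand.
Numerator = 108.87 + 22.97 + 30.36 = 162.20 thousand.
Denominator = 1,610.40 + 22.97 = 1,633.37 thousand.
Broad rate = 162.20 / 1,633.37 = 9.93%.
Headline unemployment rate = 108.87 / 1,610.40 = 6.76%.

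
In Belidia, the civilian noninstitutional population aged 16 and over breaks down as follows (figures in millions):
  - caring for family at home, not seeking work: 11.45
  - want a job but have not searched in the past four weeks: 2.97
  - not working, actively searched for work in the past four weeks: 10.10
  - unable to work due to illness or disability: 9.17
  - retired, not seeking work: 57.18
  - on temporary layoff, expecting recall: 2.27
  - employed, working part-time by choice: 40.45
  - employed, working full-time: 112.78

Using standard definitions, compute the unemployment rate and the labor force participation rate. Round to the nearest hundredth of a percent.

Unemployment rate ≈ 7.47%; labor force participation rate ≈ 67.22%.

Employed = 40.45 + 112.78 = 153.23 million.
Unemployed = 10.10 + 2.27 = 12.37 million (jobless and actively searching, or on temporary layoff).
Labor force = 153.23 + 12.37 = 165.60 million.
Not in labor force = 11.45 + 2.97 + 9.17 + 57.18 = 80.77 million (those not working and not actively searching are outside the labor force — including those who want a job but have given up searching).
Civilian working-age population = 165.60 + 80.77 = 246.37 million.
Unemployment rate = 12.37 / 165.60 = 7.47%.
Labor force participation rate = 165.60 / 246.37 = 67.22%.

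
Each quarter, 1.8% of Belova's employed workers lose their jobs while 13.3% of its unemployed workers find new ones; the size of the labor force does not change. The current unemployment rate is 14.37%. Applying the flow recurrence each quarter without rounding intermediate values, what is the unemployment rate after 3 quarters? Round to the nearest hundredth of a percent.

With a fixed labor force, u_{t+1} = u_t + s·(1−u_t) − f·u_t = u_t·(1−s−f) + s.
Here 1−s−f = 0.849 and s = 0.018.
u_1 = 0.143700 × 0.849 + 0.018 = 0.140001.
u_2 = 0.140001 × 0.849 + 0.018 = 0.136861.
u_3 = 0.136861 × 0.849 + 0.018 = 0.134195.

Unemployment rate after three quarters ≈ 13.42%.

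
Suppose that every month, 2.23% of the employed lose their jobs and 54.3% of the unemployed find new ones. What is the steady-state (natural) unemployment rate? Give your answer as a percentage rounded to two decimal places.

At steady state the flows balance: s·E = f·U, so U/(E+U) = s/(s+f).
u* = 2.23 / (2.23 + 54.3) = 2.23 / 56.53 = 3.94%.

Steady-state unemployment rate ≈ 3.94%.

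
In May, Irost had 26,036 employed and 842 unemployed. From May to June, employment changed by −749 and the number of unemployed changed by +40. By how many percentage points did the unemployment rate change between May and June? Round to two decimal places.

The unemployment rate changed by +0.24 percentage points.

May: labor force = 26,036 + 842 = 26,878; u = 842/26,878 = 3.13%.
June: labor force = 25,287 + 882 = 26,169; u = 882/26,169 = 3.37%.
Change = 3.37% − 3.13% = +0.24 pp.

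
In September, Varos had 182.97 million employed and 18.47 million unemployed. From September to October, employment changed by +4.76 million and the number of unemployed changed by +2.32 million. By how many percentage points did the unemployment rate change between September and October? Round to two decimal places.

The unemployment rate changed by +0.80 percentage points.

September: labor force = 182.97 + 18.47 = 201.44; u = 18.47/201.44 = 9.17%.
October: labor force = 187.73 + 20.79 = 208.52; u = 20.79/208.52 = 9.97%.
Change = 9.97% − 9.17% = +0.80 pp.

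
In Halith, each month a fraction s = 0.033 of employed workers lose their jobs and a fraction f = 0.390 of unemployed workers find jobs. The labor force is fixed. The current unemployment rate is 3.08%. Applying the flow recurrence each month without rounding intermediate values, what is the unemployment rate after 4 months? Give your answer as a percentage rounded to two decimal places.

With a fixed labor force, u_{t+1} = u_t + s·(1−u_t) − f·u_t = u_t·(1−s−f) + s.
Here 1−s−f = 0.577 and s = 0.033.
u_1 = 0.030800 × 0.577 + 0.033 = 0.050772.
u_2 = 0.050772 × 0.577 + 0.033 = 0.062295.
u_3 = 0.062295 × 0.577 + 0.033 = 0.068944.
u_4 = 0.068944 × 0.577 + 0.033 = 0.072781.

Unemployment rate after four months ≈ 7.28%.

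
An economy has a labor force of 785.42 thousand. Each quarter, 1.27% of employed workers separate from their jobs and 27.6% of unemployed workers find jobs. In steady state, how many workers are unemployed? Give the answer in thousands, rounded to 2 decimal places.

Steady-state unemployment rate u* = s/(s+f) = 1.27/(1.27+27.6) = 0.043990.
Unemployed = u* × labor force = 0.043990 × 785.42 ≈ 34.55 thousand.

About 34.55 thousand are unemployed in steady state.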